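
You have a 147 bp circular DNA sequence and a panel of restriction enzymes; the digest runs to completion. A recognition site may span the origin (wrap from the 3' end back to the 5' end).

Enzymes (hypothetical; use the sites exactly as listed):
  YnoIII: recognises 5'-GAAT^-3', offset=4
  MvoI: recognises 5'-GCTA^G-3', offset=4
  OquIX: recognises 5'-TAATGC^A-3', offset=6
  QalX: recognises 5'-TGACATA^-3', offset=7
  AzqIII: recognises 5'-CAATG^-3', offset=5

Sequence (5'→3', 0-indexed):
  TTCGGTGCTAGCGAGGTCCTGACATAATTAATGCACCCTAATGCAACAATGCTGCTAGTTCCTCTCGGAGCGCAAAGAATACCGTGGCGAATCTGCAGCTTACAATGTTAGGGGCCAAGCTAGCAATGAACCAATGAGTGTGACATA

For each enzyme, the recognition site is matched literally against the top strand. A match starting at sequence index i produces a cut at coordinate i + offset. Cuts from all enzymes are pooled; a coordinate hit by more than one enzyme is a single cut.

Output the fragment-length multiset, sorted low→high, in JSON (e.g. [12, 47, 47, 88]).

Per-enzyme occurrences:
  YnoIII (GAAT, off=4): starts [76, 88] → cuts [80, 92]
  MvoI (GCTAG, off=4): starts [6, 53, 118] → cuts [10, 57, 122]
  OquIX (TAATGCA, off=6): starts [28, 38] → cuts [34, 44]
  QalX (TGACATA, off=7): starts [19, 140] → cuts [0, 26]
  AzqIII (CAATG, off=5): starts [46, 102, 123, 131] → cuts [51, 107, 128, 136]

All cut coordinates (distinct, sorted): [0, 10, 26, 34, 44, 51, 57, 80, 92, 107, 122, 128, 136]

Fragments:
  0→10: 10 bp
  10→26: 16 bp
  26→34: 8 bp
  34→44: 10 bp
  44→51: 7 bp
  51→57: 6 bp
  57→80: 23 bp
  80→92: 12 bp
  92→107: 15 bp
  107→122: 15 bp
  122→128: 6 bp
  128→136: 8 bp
  136→0 (wrap): 147-136+0 = 11 bp

[6,6,7,8,8,10,10,11,12,15,15,16,23]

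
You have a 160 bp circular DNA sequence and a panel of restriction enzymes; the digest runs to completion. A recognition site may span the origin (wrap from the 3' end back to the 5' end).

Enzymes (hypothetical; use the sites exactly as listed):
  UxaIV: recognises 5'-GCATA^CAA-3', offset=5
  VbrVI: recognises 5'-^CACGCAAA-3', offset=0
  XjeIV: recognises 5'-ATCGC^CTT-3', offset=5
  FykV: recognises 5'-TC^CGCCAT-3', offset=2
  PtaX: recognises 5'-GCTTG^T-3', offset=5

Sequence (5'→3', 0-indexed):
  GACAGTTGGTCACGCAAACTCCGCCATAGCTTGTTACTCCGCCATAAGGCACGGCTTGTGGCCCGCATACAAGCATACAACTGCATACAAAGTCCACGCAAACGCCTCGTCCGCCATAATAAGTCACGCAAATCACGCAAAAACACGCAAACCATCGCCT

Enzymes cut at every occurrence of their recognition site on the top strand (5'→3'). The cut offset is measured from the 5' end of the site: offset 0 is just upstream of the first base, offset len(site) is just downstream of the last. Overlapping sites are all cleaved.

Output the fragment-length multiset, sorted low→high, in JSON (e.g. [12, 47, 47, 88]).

[6,7,8,9,10,10,11,11,12,13,17,19,27]

Site scan:
  UxaIV (GCATACAA, off=5): starts [64, 72, 82] → cuts [69, 77, 87]
  VbrVI (CACGCAAA, off=0): starts [10, 94, 124, 133, 143] → cuts [10, 94, 124, 133, 143]
  XjeIV (ATCGCCTT, off=5): no sites
  FykV (TCCGCCAT, off=2): starts [19, 37, 109] → cuts [21, 39, 111]
  PtaX (GCTTGT, off=5): starts [28, 53] → cuts [33, 58]

All cut coordinates (distinct, sorted): [10, 21, 33, 39, 58, 69, 77, 87, 94, 111, 124, 133, 143]

Fragments:
  10→21: 11 bp
  21→33: 12 bp
  33→39: 6 bp
  39→58: 19 bp
  58→69: 11 bp
  69→77: 8 bp
  77→87: 10 bp
  87→94: 7 bp
  94→111: 17 bp
  111→124: 13 bp
  124→133: 9 bp
  133→143: 10 bp
  143→10 (wrap): 160-143+10 = 27 bp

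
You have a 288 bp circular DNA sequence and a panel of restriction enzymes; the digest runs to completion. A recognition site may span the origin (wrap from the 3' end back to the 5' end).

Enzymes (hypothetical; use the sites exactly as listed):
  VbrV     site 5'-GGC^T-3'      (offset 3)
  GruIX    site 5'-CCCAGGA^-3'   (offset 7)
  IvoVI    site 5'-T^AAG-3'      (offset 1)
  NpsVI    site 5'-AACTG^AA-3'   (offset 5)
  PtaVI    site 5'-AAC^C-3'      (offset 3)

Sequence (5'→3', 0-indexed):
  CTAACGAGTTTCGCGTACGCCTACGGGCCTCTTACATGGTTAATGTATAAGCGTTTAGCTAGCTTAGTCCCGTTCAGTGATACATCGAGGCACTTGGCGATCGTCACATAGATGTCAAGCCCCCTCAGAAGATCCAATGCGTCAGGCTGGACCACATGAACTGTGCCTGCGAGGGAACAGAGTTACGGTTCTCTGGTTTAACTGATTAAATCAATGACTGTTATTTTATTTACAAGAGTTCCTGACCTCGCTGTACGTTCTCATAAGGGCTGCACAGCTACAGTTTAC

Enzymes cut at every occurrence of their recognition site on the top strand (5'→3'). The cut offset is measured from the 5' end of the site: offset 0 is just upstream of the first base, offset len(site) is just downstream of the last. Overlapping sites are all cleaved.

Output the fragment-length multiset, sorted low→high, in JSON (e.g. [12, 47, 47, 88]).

[6,66,99,117]

Site scan:
  VbrV GGCT/3: at [144, 267] ⇒ [147, 270]
  GruIX (CCCAGGA, off=7): no sites
  IvoVI TAAG/1: at [47, 263] ⇒ [48, 264]
  NpsVI (AACTGAA, off=5): no sites
  PtaVI (AACC, off=3): no sites

All cut coordinates (distinct, sorted): [48, 147, 264, 270]

Fragments:
  48→147: 99 bp
  147→264: 117 bp
  264→270: 6 bp
  270→48 (wrap): 288-270+48 = 66 bp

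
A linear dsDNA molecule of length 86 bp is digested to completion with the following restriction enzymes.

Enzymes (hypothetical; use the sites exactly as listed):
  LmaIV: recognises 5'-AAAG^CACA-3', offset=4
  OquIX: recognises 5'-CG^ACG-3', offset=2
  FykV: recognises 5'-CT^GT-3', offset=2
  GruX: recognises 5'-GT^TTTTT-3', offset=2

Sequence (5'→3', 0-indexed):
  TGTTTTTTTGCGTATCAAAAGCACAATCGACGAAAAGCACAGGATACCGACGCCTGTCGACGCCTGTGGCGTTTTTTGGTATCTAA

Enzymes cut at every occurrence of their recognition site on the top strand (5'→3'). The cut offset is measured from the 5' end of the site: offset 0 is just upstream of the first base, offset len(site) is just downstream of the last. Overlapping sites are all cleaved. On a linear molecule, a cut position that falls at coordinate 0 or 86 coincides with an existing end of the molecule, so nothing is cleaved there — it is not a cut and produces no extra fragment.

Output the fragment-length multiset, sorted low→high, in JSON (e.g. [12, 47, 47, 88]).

Scan for sites:
  LmaIV (AAAGCACA, off=4): starts [17, 33] → cuts [21, 37]
  OquIX (CGACG, off=2): starts [27, 47, 57] → cuts [29, 49, 59]
  FykV (CTGT, off=2): starts [53, 63] → cuts [55, 65]
  GruX (GTTTTTT, off=2): starts [1, 70] → cuts [3, 72]

All cut coordinates (distinct, sorted): [3, 21, 29, 37, 49, 55, 59, 65, 72]

Fragment lengths:
  [0,3): 3 bp
  [3,21): 18 bp
  [21,29): 8 bp
  [29,37): 8 bp
  [37,49): 12 bp
  [49,55): 6 bp
  [55,59): 4 bp
  [59,65): 6 bp
  [65,72): 7 bp
  [72,86): 14 bp

[3,4,6,6,7,8,8,12,14,18]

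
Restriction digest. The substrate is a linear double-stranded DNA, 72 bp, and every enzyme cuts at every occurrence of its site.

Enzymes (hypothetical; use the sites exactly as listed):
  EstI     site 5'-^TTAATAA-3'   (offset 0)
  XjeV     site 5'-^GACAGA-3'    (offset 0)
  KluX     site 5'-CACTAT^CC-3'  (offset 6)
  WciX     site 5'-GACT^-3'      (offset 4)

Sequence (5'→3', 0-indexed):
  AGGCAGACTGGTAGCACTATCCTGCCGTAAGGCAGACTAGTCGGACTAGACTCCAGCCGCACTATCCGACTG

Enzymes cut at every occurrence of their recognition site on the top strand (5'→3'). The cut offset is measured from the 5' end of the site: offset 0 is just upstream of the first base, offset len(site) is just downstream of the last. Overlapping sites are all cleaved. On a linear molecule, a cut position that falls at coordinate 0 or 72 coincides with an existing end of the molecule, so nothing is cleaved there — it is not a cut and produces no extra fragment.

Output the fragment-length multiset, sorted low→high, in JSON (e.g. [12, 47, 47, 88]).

[1,5,6,9,9,11,13,18]

Per-enzyme occurrences:
  EstI (TTAATAA, off=0): no sites
  XjeV (GACAGA, off=0): no sites
  KluX CACTATCC/6: at [14, 59] ⇒ [20, 65]
  WciX GACT/4: at [5, 34, 43, 48, 67] ⇒ [9, 38, 47, 52, 71]

All cut coordinates (distinct, sorted): [9, 20, 38, 47, 52, 65, 71]

Fragment lengths:
  [0,9): 9 bp
  [9,20): 11 bp
  [20,38): 18 bp
  [38,47): 9 bp
  [47,52): 5 bp
  [52,65): 13 bp
  [65,71): 6 bp
  [71,72): 1 bp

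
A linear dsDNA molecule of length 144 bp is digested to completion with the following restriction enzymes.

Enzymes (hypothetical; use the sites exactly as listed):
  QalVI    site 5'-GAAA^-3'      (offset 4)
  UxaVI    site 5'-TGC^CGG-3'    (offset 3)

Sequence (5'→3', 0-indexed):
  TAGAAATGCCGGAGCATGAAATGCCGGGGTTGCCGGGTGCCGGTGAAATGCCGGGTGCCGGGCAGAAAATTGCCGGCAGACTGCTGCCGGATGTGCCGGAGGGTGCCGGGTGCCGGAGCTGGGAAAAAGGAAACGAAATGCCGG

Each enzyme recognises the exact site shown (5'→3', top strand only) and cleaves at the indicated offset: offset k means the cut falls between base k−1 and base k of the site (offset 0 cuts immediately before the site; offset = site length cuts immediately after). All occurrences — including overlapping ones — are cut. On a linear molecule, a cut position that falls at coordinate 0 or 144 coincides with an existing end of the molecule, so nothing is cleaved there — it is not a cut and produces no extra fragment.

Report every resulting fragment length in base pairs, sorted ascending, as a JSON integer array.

[3,3,3,3,3,5,5,6,7,7,7,7,8,9,9,10,10,12,13,14]

Per-enzyme occurrences:
  QalVI GAAA/4: at [2, 17, 44, 64, 122, 129, 134] ⇒ [6, 21, 48, 68, 126, 133, 138]
  UxaVI TGCCGG/3: at [6, 21, 30, 37, 48, 55, 70, 84, 93, 103, 110, 138] ⇒ [9, 24, 33, 40, 51, 58, 73, 87, 96, 106, 113, 141]

Pooled cuts: [6, 9, 21, 24, 33, 40, 48, 51, 58, 68, 73, 87, 96, 106, 113, 126, 133, 138, 141]

Fragments:
  [0,6): 6 bp
  [6,9): 3 bp
  [9,21): 12 bp
  [21,24): 3 bp
  [24,33): 9 bp
  [33,40): 7 bp
  [40,48): 8 bp
  [48,51): 3 bp
  [51,58): 7 bp
  [58,68): 10 bp
  [68,73): 5 bp
  [73,87): 14 bp
  [87,96): 9 bp
  [96,106): 10 bp
  [106,113): 7 bp
  [113,126): 13 bp
  [126,133): 7 bp
  [133,138): 5 bp
  [138,141): 3 bp
  [141,144): 3 bp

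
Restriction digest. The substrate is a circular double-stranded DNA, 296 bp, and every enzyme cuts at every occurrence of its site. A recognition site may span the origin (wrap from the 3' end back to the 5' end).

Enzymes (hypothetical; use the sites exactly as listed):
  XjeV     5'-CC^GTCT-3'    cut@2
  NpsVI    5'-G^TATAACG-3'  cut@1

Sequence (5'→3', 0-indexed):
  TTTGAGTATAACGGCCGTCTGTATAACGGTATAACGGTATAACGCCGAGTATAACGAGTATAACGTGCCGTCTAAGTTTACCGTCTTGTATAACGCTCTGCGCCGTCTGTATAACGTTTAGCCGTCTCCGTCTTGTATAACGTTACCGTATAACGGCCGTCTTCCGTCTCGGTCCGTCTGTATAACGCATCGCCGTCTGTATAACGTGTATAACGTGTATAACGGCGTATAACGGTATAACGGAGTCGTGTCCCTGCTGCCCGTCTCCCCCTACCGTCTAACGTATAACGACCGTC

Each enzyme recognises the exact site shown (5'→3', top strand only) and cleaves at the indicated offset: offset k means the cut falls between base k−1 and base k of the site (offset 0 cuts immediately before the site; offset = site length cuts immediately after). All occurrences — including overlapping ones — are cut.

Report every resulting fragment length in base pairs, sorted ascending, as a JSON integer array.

Scan for sites:
  XjeV CCGTCT/2: at [14, 67, 80, 102, 121, 127, 156, 163, 173, 192, 260, 273, 291] ⇒ [16, 69, 82, 104, 123, 129, 158, 165, 175, 194, 262, 275, 293]
  NpsVI GTATAACG/1: at [5, 20, 28, 36, 48, 57, 87, 108, 134, 147, 179, 198, 207, 216, 226, 234, 282] ⇒ [6, 21, 29, 37, 49, 58, 88, 109, 135, 148, 180, 199, 208, 217, 227, 235, 283]

All cut coordinates (distinct, sorted): [6, 16, 21, 29, 37, 49, 58, 69, 82, 88, 104, 109, 123, 129, 135, 148, 158, 165, 175, 180, 194, 199, 208, 217, 227, 235, 262, 275, 283, 293]

Fragment lengths:
  6→16: 10 bp
  16→21: 5 bp
  21→29: 8 bp
  29→37: 8 bp
  37→49: 12 bp
  49→58: 9 bp
  58→69: 11 bp
  69→82: 13 bp
  82→88: 6 bp
  88→104: 16 bp
  104→109: 5 bp
  109→123: 14 bp
  123→129: 6 bp
  129→135: 6 bp
  135→148: 13 bp
  148→158: 10 bp
  158→165: 7 bp
  165→175: 10 bp
  175→180: 5 bp
  180→194: 14 bp
  194→199: 5 bp
  199→208: 9 bp
  208→217: 9 bp
  217→227: 10 bp
  227→235: 8 bp
  235→262: 27 bp
  262→275: 13 bp
  275→283: 8 bp
  283→293: 10 bp
  293→6 (wrap): 296-293+6 = 9 bp

[5,5,5,5,6,6,6,7,8,8,8,8,9,9,9,9,10,10,10,10,10,11,12,13,13,13,14,14,16,27]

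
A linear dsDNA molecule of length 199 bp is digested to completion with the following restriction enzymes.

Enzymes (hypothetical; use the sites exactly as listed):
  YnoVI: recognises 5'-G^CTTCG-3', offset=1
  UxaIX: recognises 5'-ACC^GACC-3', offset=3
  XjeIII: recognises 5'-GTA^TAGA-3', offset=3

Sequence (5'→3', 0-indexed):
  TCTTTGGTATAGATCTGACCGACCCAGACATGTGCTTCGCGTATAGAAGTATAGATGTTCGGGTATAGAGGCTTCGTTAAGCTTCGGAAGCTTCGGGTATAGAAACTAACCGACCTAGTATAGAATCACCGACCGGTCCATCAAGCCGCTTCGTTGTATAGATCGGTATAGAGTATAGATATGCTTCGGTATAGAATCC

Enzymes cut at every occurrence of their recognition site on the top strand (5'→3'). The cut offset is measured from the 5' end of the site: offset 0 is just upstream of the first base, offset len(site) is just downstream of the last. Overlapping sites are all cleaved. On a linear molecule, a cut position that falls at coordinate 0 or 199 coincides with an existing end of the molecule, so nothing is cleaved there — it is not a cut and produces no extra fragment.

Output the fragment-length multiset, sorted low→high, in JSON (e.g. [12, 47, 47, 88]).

[6,7,8,8,8,8,9,9,9,9,9,10,10,10,10,11,12,14,14,18]

Site scan:
  YnoVI (GCTTCG, off=1): starts [33, 70, 80, 89, 147, 182] → cuts [34, 71, 81, 90, 148, 183]
  UxaIX (ACCGACC, off=3): starts [17, 108, 127] → cuts [20, 111, 130]
  XjeIII (GTATAGA, off=3): starts [6, 40, 48, 62, 96, 117, 155, 165, 172, 188] → cuts [9, 43, 51, 65, 99, 120, 158, 168, 175, 191]

Pooled cuts: [9, 20, 34, 43, 51, 65, 71, 81, 90, 99, 111, 120, 130, 148, 158, 168, 175, 183, 191]

Fragment lengths:
  [0,9): 9 bp
  [9,20): 11 bp
  [20,34): 14 bp
  [34,43): 9 bp
  [43,51): 8 bp
  [51,65): 14 bp
  [65,71): 6 bp
  [71,81): 10 bp
  [81,90): 9 bp
  [90,99): 9 bp
  [99,111): 12 bp
  [111,120): 9 bp
  [120,130): 10 bp
  [130,148): 18 bp
  [148,158): 10 bp
  [158,168): 10 bp
  [168,175): 7 bp
  [175,183): 8 bp
  [183,191): 8 bp
  [191,199): 8 bp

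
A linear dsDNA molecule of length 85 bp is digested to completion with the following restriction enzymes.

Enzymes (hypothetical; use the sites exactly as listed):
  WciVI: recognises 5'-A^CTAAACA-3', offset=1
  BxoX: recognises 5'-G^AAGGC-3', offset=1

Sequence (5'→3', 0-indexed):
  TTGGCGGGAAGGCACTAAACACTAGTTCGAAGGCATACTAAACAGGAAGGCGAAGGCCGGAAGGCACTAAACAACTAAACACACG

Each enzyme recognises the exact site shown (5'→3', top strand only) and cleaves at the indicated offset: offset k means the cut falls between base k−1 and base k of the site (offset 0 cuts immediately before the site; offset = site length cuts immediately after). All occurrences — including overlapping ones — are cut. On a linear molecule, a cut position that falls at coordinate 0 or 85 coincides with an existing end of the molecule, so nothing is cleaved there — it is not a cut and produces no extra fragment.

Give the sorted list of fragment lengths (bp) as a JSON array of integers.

[6,6,6,8,8,8,8,9,11,15]

Scan for sites:
  WciVI ACTAAACA/1: at [13, 36, 65, 73] ⇒ [14, 37, 66, 74]
  BxoX GAAGGC/1: at [7, 28, 45, 51, 59] ⇒ [8, 29, 46, 52, 60]

Pooled cuts: [8, 14, 29, 37, 46, 52, 60, 66, 74]

Fragment lengths:
  [0,8): 8 bp
  [8,14): 6 bp
  [14,29): 15 bp
  [29,37): 8 bp
  [37,46): 9 bp
  [46,52): 6 bp
  [52,60): 8 bp
  [60,66): 6 bp
  [66,74): 8 bp
  [74,85): 11 bp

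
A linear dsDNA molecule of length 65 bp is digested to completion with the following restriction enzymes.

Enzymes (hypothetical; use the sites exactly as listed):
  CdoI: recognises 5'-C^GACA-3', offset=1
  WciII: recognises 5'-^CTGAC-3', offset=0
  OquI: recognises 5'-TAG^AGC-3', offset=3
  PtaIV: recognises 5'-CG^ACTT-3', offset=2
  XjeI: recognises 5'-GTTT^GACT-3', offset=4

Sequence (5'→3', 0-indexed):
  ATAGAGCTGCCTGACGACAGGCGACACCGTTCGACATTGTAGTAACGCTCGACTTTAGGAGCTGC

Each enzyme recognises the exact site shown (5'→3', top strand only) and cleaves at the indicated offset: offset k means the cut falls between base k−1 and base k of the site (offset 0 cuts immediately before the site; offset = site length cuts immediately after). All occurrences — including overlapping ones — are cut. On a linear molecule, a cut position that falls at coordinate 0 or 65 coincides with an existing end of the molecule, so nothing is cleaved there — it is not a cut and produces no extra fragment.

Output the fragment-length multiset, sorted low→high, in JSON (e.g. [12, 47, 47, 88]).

[4,5,6,7,10,14,19]

Per-enzyme occurrences:
  CdoI CGACA/1: at [14, 21, 31] ⇒ [15, 22, 32]
  WciII CTGAC/0: at [10] ⇒ [10]
  OquI TAGAGC/3: at [1] ⇒ [4]
  PtaIV CGACTT/2: at [49] ⇒ [51]
  XjeI (GTTTGACT, off=4): no sites

All cut coordinates (distinct, sorted): [4, 10, 15, 22, 32, 51]

Fragment lengths:
  [0,4): 4 bp
  [4,10): 6 bp
  [10,15): 5 bp
  [15,22): 7 bp
  [22,32): 10 bp
  [32,51): 19 bp
  [51,65): 14 bp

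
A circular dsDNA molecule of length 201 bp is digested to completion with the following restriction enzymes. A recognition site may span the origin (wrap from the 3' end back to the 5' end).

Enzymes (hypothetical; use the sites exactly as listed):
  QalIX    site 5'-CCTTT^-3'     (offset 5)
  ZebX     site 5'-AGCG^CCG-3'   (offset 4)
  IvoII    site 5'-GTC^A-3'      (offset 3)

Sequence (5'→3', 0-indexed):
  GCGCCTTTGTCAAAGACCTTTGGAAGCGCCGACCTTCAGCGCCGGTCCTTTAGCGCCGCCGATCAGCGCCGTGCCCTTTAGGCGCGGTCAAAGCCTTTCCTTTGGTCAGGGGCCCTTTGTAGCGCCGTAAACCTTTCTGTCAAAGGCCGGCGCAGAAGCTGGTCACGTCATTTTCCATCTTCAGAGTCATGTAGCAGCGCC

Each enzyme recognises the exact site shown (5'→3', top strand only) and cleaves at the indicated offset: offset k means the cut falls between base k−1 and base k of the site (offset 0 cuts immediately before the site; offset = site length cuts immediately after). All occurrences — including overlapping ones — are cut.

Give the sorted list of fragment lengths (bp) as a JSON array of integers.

[3,4,4,5,5,5,6,7,9,10,10,10,10,11,11,11,12,13,13,19,23]

Scan for sites:
  QalIX (CCTTT, off=5): starts [3, 16, 46, 74, 93, 98, 113, 131] → cuts [8, 21, 51, 79, 98, 103, 118, 136]
  ZebX (AGCGCCG, off=4): starts [24, 37, 51, 64, 120, 195] → cuts [28, 41, 55, 68, 124, 199]
  IvoII (GTCA, off=3): starts [8, 86, 104, 138, 161, 166, 185] → cuts [11, 89, 107, 141, 164, 169, 188]

All cut coordinates (distinct, sorted): [8, 11, 21, 28, 41, 51, 55, 68, 79, 89, 98, 103, 107, 118, 124, 136, 141, 164, 169, 188, 199]

Fragments:
  8→11: 3 bp
  11→21: 10 bp
  21→28: 7 bp
  28→41: 13 bp
  41→51: 10 bp
  51→55: 4 bp
  55→68: 13 bp
  68→79: 11 bp
  79→89: 10 bp
  89→98: 9 bp
  98→103: 5 bp
  103→107: 4 bp
  107→118: 11 bp
  118→124: 6 bp
  124→136: 12 bp
  136→141: 5 bp
  141→164: 23 bp
  164→169: 5 bp
  169→188: 19 bp
  188→199: 11 bp
  199→8 (wrap): 201-199+8 = 10 bp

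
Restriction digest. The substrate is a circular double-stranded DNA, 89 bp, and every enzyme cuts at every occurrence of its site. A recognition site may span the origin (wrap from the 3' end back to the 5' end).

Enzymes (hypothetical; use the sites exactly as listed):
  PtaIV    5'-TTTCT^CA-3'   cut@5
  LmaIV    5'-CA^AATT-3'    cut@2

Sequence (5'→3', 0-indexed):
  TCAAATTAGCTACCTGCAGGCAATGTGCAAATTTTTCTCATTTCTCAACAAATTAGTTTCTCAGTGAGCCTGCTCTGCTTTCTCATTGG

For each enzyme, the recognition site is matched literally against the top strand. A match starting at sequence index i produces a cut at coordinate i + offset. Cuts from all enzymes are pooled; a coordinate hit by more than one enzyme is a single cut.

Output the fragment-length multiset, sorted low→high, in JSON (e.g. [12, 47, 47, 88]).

[5,7,9,9,11,22,26]

Per-enzyme occurrences:
  PtaIV TTTCTCA/5: at [33, 40, 56, 78] ⇒ [38, 45, 61, 83]
  LmaIV CAAATT/2: at [1, 27, 48] ⇒ [3, 29, 50]

Pooled cuts: [3, 29, 38, 45, 50, 61, 83]

Fragments:
  3→29: 26 bp
  29→38: 9 bp
  38→45: 7 bp
  45→50: 5 bp
  50→61: 11 bp
  61→83: 22 bp
  83→3 (wrap): 89-83+3 = 9 bp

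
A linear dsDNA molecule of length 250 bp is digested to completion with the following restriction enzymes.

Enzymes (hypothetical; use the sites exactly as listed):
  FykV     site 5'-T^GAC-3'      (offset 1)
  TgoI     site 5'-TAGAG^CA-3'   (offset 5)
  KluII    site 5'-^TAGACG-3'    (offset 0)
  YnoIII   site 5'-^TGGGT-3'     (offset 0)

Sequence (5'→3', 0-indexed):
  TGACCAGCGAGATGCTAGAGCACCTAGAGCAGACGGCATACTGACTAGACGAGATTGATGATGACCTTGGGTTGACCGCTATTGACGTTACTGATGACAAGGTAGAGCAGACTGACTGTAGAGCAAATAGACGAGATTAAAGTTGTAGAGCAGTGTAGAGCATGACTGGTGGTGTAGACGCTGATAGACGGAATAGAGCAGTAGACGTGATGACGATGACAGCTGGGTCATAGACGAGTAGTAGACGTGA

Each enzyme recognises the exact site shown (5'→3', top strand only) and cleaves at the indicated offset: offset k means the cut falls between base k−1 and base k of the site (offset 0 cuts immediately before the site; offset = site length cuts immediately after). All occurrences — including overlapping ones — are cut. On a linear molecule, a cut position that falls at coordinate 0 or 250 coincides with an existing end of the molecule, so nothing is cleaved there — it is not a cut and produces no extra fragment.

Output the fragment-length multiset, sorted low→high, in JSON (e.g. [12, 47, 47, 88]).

Per-enzyme occurrences:
  FykV (TGAC, off=1): starts [0, 41, 61, 72, 82, 94, 112, 162, 210, 216] → cuts [1, 42, 62, 73, 83, 95, 113, 163, 211, 217]
  TgoI (TAGAGCA, off=5): starts [15, 24, 102, 118, 145, 155, 193] → cuts [20, 29, 107, 123, 150, 160, 198]
  KluII (TAGACG, off=0): starts [45, 127, 174, 184, 201, 230, 241] → cuts [45, 127, 174, 184, 201, 230, 241]
  YnoIII (TGGGT, off=0): starts [67, 223] → cuts [67, 223]

Pooled cuts: [1, 20, 29, 42, 45, 62, 67, 73, 83, 95, 107, 113, 123, 127, 150, 160, 163, 174, 184, 198, 201, 211, 217, 223, 230, 241]

Fragment lengths:
  [0,1): 1 bp
  [1,20): 19 bp
  [20,29): 9 bp
  [29,42): 13 bp
  [42,45): 3 bp
  [45,62): 17 bp
  [62,67): 5 bp
  [67,73): 6 bp
  [73,83): 10 bp
  [83,95): 12 bp
  [95,107): 12 bp
  [107,113): 6 bp
  [113,123): 10 bp
  [123,127): 4 bp
  [127,150): 23 bp
  [150,160): 10 bp
  [160,163): 3 bp
  [163,174): 11 bp
  [174,184): 10 bp
  [184,198): 14 bp
  [198,201): 3 bp
  [201,211): 10 bp
  [211,217): 6 bp
  [217,223): 6 bp
  [223,230): 7 bp
  [230,241): 11 bp
  [241,250): 9 bp

[1,3,3,3,4,5,6,6,6,6,7,9,9,10,10,10,10,10,11,11,12,12,13,14,17,19,23]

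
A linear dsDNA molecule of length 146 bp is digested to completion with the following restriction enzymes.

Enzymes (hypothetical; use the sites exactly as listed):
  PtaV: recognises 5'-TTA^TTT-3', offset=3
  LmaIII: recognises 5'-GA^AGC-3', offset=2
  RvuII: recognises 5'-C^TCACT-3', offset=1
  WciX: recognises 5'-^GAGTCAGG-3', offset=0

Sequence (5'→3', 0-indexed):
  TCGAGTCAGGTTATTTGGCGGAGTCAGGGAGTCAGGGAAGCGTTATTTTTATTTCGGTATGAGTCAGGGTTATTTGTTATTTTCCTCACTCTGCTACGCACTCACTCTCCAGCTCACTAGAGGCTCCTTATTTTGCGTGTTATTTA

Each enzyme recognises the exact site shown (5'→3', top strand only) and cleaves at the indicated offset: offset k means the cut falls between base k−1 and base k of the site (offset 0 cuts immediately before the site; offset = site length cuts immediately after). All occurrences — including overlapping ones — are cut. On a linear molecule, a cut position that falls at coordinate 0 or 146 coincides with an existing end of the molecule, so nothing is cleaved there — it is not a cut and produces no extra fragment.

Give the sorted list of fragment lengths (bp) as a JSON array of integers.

Site scan:
  PtaV TTATTT/3: at [10, 42, 48, 69, 76, 127, 139] ⇒ [13, 45, 51, 72, 79, 130, 142]
  LmaIII GAAGC/2: at [36] ⇒ [38]
  RvuII CTCACT/1: at [84, 100, 112] ⇒ [85, 101, 113]
  WciX GAGTCAGG/0: at [2, 20, 28, 60] ⇒ [2, 20, 28, 60]

Pooled cuts: [2, 13, 20, 28, 38, 45, 51, 60, 72, 79, 85, 101, 113, 130, 142]

Fragment lengths:
  [0,2): 2 bp
  [2,13): 11 bp
  [13,20): 7 bp
  [20,28): 8 bp
  [28,38): 10 bp
  [38,45): 7 bp
  [45,51): 6 bp
  [51,60): 9 bp
  [60,72): 12 bp
  [72,79): 7 bp
  [79,85): 6 bp
  [85,101): 16 bp
  [101,113): 12 bp
  [113,130): 17 bp
  [130,142): 12 bp
  [142,146): 4 bp

[2,4,6,6,7,7,7,8,9,10,11,12,12,12,16,17]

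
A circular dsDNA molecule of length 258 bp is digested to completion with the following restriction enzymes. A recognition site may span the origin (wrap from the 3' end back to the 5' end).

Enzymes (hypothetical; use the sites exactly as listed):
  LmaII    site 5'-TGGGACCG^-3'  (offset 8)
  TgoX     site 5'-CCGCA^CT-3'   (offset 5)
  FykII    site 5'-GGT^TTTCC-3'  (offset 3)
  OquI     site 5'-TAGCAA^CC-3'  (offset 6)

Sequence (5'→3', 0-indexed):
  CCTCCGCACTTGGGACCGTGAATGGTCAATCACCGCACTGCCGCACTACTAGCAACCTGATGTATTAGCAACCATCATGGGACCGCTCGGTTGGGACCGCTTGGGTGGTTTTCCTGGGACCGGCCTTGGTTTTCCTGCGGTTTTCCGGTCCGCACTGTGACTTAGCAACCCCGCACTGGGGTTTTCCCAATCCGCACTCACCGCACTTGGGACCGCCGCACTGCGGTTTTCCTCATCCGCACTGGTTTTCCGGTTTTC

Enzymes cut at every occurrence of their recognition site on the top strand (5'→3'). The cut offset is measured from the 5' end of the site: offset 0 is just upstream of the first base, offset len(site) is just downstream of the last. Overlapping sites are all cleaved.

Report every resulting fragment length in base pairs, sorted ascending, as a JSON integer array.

Scan for sites:
  LmaII TGGGACCG/8: at [10, 77, 91, 114, 207] ⇒ [18, 85, 99, 122, 215]
  TgoX CCGCACT/5: at [3, 32, 40, 149, 170, 191, 200, 215, 236] ⇒ [8, 37, 45, 154, 175, 196, 205, 220, 241]
  FykII GGTTTTCC/3: at [106, 127, 138, 179, 224, 243, 251] ⇒ [109, 130, 141, 182, 227, 246, 254]
  OquI TAGCAACC/6: at [49, 65, 162] ⇒ [55, 71, 168]

Pooled cuts: [8, 18, 37, 45, 55, 71, 85, 99, 109, 122, 130, 141, 154, 168, 175, 182, 196, 205, 215, 220, 227, 241, 246, 254]

Fragment lengths:
  8→18: 10 bp
  18→37: 19 bp
  37→45: 8 bp
  45→55: 10 bp
  55→71: 16 bp
  71→85: 14 bp
  85→99: 14 bp
  99→109: 10 bp
  109→122: 13 bp
  122→130: 8 bp
  130→141: 11 bp
  141→154: 13 bp
  154→168: 14 bp
  168→175: 7 bp
  175→182: 7 bp
  182→196: 14 bp
  196→205: 9 bp
  205→215: 10 bp
  215→220: 5 bp
  220→227: 7 bp
  227→241: 14 bp
  241→246: 5 bp
  246→254: 8 bp
  254→8 (wrap): 258-254+8 = 12 bp

[5,5,7,7,7,8,8,8,9,10,10,10,10,11,12,13,13,14,14,14,14,14,16,19]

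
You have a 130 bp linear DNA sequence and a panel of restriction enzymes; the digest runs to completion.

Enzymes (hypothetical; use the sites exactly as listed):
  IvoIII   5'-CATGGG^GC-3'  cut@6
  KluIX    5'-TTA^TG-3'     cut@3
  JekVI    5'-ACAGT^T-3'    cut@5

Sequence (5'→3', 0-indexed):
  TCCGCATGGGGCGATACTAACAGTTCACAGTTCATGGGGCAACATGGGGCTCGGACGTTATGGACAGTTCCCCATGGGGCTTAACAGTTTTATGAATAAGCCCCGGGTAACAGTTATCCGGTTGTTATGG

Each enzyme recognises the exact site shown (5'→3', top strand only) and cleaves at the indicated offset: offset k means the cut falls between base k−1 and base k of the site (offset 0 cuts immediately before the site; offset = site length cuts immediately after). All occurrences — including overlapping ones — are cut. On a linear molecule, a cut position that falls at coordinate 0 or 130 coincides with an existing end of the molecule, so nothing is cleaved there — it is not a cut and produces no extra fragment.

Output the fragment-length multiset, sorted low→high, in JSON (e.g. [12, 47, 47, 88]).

[3,4,7,7,8,10,10,10,10,12,13,14,22]

Scan for sites:
  IvoIII CATGGGGC/6: at [4, 32, 42, 72] ⇒ [10, 38, 48, 78]
  KluIX TTATG/3: at [57, 89, 124] ⇒ [60, 92, 127]
  JekVI ACAGTT/5: at [19, 26, 63, 83, 109] ⇒ [24, 31, 68, 88, 114]

All cut coordinates (distinct, sorted): [10, 24, 31, 38, 48, 60, 68, 78, 88, 92, 114, 127]

Fragment lengths:
  [0,10): 10 bp
  [10,24): 14 bp
  [24,31): 7 bp
  [31,38): 7 bp
  [38,48): 10 bp
  [48,60): 12 bp
  [60,68): 8 bp
  [68,78): 10 bp
  [78,88): 10 bp
  [88,92): 4 bp
  [92,114): 22 bp
  [114,127): 13 bp
  [127,130): 3 bp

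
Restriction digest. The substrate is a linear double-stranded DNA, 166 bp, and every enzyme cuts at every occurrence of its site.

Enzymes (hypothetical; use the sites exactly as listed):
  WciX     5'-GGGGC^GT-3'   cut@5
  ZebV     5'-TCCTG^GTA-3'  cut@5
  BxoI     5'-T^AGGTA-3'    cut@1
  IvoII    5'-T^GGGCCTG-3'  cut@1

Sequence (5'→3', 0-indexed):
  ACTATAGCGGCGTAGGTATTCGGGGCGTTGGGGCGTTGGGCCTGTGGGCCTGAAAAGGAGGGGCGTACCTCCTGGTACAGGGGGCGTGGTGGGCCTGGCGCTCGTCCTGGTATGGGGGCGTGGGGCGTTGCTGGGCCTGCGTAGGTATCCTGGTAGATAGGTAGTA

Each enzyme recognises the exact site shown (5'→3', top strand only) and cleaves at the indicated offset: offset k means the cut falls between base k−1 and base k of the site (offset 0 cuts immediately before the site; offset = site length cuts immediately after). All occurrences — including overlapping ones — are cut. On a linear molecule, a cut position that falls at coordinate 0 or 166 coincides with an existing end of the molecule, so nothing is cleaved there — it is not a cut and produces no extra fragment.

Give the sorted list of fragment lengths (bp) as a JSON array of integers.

Per-enzyme occurrences:
  WciX GGGGCGT/5: at [21, 29, 59, 80, 114, 121] ⇒ [26, 34, 64, 85, 119, 126]
  ZebV TCCTGGTA/5: at [69, 104, 147] ⇒ [74, 109, 152]
  BxoI TAGGTA/1: at [12, 141, 157] ⇒ [13, 142, 158]
  IvoII TGGGCCTG/1: at [36, 44, 89, 131] ⇒ [37, 45, 90, 132]

All cut coordinates (distinct, sorted): [13, 26, 34, 37, 45, 64, 74, 85, 90, 109, 119, 126, 132, 142, 152, 158]

Fragments:
  [0,13): 13 bp
  [13,26): 13 bp
  [26,34): 8 bp
  [34,37): 3 bp
  [37,45): 8 bp
  [45,64): 19 bp
  [64,74): 10 bp
  [74,85): 11 bp
  [85,90): 5 bp
  [90,109): 19 bp
  [109,119): 10 bp
  [119,126): 7 bp
  [126,132): 6 bp
  [132,142): 10 bp
  [142,152): 10 bp
  [152,158): 6 bp
  [158,166): 8 bp

[3,5,6,6,7,8,8,8,10,10,10,10,11,13,13,19,19]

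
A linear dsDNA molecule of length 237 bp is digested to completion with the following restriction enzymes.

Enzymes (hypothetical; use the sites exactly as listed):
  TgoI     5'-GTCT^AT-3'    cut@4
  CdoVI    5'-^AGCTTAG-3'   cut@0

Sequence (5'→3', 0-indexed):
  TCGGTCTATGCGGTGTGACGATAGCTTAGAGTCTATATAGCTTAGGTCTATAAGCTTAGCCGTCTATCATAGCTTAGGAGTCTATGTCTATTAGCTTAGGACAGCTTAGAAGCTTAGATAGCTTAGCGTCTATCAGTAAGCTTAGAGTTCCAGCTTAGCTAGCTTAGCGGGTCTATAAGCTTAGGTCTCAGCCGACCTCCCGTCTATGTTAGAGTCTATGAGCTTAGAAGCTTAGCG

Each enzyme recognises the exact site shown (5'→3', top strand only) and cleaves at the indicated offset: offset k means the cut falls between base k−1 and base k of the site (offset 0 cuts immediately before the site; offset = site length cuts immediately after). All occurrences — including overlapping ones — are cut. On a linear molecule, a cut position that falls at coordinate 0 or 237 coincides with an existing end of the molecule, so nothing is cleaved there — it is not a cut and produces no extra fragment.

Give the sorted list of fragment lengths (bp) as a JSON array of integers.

Per-enzyme occurrences:
  TgoI (GTCTAT, off=4): starts [3, 30, 45, 61, 79, 85, 127, 170, 201, 213] → cuts [7, 34, 49, 65, 83, 89, 131, 174, 205, 217]
  CdoVI (AGCTTAG, off=0): starts [22, 38, 52, 70, 92, 102, 110, 119, 138, 151, 160, 177, 220, 228] → cuts [22, 38, 52, 70, 92, 102, 110, 119, 138, 151, 160, 177, 220, 228]

All cut coordinates (distinct, sorted): [7, 22, 34, 38, 49, 52, 65, 70, 83, 89, 92, 102, 110, 119, 131, 138, 151, 160, 174, 177, 205, 217, 220, 228]

Fragments:
  [0,7): 7 bp
  [7,22): 15 bp
  [22,34): 12 bp
  [34,38): 4 bp
  [38,49): 11 bp
  [49,52): 3 bp
  [52,65): 13 bp
  [65,70): 5 bp
  [70,83): 13 bp
  [83,89): 6 bp
  [89,92): 3 bp
  [92,102): 10 bp
  [102,110): 8 bp
  [110,119): 9 bp
  [119,131): 12 bp
  [131,138): 7 bp
  [138,151): 13 bp
  [151,160): 9 bp
  [160,174): 14 bp
  [174,177): 3 bp
  [177,205): 28 bp
  [205,217): 12 bp
  [217,220): 3 bp
  [220,228): 8 bp
  [228,237): 9 bp

[3,3,3,3,4,5,6,7,7,8,8,9,9,9,10,11,12,12,12,13,13,13,14,15,28]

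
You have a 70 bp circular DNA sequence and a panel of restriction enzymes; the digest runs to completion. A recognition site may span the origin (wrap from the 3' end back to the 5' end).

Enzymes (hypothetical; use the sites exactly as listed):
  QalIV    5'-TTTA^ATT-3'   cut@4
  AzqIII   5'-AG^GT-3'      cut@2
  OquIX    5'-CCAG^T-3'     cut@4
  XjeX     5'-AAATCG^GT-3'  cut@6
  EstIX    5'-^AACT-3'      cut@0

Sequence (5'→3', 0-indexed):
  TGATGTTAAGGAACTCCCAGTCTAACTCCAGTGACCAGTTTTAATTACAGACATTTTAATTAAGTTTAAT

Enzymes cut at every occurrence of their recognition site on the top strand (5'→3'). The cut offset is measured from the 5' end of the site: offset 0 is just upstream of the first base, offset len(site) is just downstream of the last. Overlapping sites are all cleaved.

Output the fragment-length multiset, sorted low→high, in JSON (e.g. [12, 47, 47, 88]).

Site scan:
  QalIV (TTTAATT, off=4): starts [39, 54, 64] → cuts [43, 58, 68]
  AzqIII (AGGT, off=2): no sites
  OquIX (CCAGT, off=4): starts [16, 27, 34] → cuts [20, 31, 38]
  XjeX (AAATCGGT, off=6): no sites
  EstIX (AACT, off=0): starts [11, 23] → cuts [11, 23]

Pooled cuts: [11, 20, 23, 31, 38, 43, 58, 68]

Fragment lengths:
  11→20: 9 bp
  20→23: 3 bp
  23→31: 8 bp
  31→38: 7 bp
  38→43: 5 bp
  43→58: 15 bp
  58→68: 10 bp
  68→11 (wrap): 70-68+11 = 13 bp

[3,5,7,8,9,10,13,15]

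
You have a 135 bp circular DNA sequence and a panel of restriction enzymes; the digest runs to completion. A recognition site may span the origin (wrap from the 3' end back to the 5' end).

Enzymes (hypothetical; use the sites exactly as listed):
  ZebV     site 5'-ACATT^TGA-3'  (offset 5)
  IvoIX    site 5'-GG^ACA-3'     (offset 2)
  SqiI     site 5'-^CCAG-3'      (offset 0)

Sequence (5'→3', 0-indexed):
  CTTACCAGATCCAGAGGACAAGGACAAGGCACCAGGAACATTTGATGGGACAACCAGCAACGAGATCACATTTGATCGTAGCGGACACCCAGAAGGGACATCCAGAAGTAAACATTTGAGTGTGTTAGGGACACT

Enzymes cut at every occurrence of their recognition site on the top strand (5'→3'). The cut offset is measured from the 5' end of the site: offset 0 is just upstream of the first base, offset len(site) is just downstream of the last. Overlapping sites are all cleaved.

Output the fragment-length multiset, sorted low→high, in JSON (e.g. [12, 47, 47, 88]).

[4,4,4,6,6,7,7,8,9,9,11,12,14,15,19]

Per-enzyme occurrences:
  ZebV ACATTTGA/5: at [37, 67, 111] ⇒ [42, 72, 116]
  IvoIX GGACA/2: at [15, 21, 47, 82, 95, 128] ⇒ [17, 23, 49, 84, 97, 130]
  SqiI CCAG/0: at [4, 10, 31, 53, 88, 101] ⇒ [4, 10, 31, 53, 88, 101]

Pooled cuts: [4, 10, 17, 23, 31, 42, 49, 53, 72, 84, 88, 97, 101, 116, 130]

Fragments:
  4→10: 6 bp
  10→17: 7 bp
  17→23: 6 bp
  23→31: 8 bp
  31→42: 11 bp
  42→49: 7 bp
  49→53: 4 bp
  53→72: 19 bp
  72→84: 12 bp
  84→88: 4 bp
  88→97: 9 bp
  97→101: 4 bp
  101→116: 15 bp
  116→130: 14 bp
  130→4 (wrap): 135-130+4 = 9 bp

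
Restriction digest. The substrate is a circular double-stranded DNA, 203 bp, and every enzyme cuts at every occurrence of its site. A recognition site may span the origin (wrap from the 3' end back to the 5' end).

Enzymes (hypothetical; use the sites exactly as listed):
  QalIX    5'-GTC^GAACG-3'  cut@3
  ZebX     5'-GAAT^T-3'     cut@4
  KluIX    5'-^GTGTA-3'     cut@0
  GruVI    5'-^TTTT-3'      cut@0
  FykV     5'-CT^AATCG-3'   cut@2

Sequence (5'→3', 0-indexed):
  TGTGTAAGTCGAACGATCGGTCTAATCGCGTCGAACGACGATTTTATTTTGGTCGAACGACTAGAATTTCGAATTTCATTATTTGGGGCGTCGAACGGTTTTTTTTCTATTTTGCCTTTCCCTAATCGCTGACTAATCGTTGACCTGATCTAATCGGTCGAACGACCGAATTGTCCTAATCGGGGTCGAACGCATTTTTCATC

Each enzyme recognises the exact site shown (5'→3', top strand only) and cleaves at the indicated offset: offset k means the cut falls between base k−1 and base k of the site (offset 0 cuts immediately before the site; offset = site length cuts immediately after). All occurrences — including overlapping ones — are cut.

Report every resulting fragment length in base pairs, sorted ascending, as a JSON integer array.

[1,1,1,1,1,5,6,6,7,7,7,8,8,9,9,9,9,10,11,12,13,13,14,17,18]

Scan for sites:
  QalIX GTCGAACG/3: at [7, 29, 51, 89, 156, 184] ⇒ [10, 32, 54, 92, 159, 187]
  ZebX GAATT/4: at [63, 70, 167] ⇒ [67, 74, 171]
  KluIX GTGTA/0: at [1] ⇒ [1]
  GruVI TTTT/0: at [41, 46, 98, 99, 100, 101, 102, 109, 194, 195] ⇒ [41, 46, 98, 99, 100, 101, 102, 109, 194, 195]
  FykV CTAATCG/2: at [21, 121, 132, 149, 175] ⇒ [23, 123, 134, 151, 177]

Pooled cuts: [1, 10, 23, 32, 41, 46, 54, 67, 74, 92, 98, 99, 100, 101, 102, 109, 123, 134, 151, 159, 171, 177, 187, 194, 195]

Fragment lengths:
  1→10: 9 bp
  10→23: 13 bp
  23→32: 9 bp
  32→41: 9 bp
  41→46: 5 bp
  46→54: 8 bp
  54→67: 13 bp
  67→74: 7 bp
  74→92: 18 bp
  92→98: 6 bp
  98→99: 1 bp
  99→100: 1 bp
  100→101: 1 bp
  101→102: 1 bp
  102→109: 7 bp
  109→123: 14 bp
  123→134: 11 bp
  134→151: 17 bp
  151→159: 8 bp
  159→171: 12 bp
  171→177: 6 bp
  177→187: 10 bp
  187→194: 7 bp
  194→195: 1 bp
  195→1 (wrap): 203-195+1 = 9 bp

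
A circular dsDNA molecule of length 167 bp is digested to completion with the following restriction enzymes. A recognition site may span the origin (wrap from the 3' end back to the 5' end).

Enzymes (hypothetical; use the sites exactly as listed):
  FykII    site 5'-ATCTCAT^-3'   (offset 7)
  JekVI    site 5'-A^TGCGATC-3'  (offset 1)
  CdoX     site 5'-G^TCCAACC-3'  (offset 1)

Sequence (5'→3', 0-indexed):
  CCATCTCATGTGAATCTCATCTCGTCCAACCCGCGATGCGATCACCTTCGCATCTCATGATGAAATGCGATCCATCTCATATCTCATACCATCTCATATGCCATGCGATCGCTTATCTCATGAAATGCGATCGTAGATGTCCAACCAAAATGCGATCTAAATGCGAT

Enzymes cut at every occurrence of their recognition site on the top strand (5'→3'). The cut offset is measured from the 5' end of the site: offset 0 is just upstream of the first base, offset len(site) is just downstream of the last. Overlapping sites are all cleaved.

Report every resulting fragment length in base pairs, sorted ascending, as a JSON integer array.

Scan for sites:
  FykII (ATCTCAT, off=7): starts [2, 13, 51, 73, 80, 90, 114] → cuts [9, 20, 58, 80, 87, 97, 121]
  JekVI (ATGCGATC, off=1): starts [35, 64, 102, 124, 149, 160] → cuts [36, 65, 103, 125, 150, 161]
  CdoX (GTCCAACC, off=1): starts [23, 138] → cuts [24, 139]

All cut coordinates (distinct, sorted): [9, 20, 24, 36, 58, 65, 80, 87, 97, 103, 121, 125, 139, 150, 161]

Fragment lengths:
  9→20: 11 bp
  20→24: 4 bp
  24→36: 12 bp
  36→58: 22 bp
  58→65: 7 bp
  65→80: 15 bp
  80→87: 7 bp
  87→97: 10 bp
  97→103: 6 bp
  103→121: 18 bp
  121→125: 4 bp
  125→139: 14 bp
  139→150: 11 bp
  150→161: 11 bp
  161→9 (wrap): 167-161+9 = 15 bp

[4,4,6,7,7,10,11,11,11,12,14,15,15,18,22]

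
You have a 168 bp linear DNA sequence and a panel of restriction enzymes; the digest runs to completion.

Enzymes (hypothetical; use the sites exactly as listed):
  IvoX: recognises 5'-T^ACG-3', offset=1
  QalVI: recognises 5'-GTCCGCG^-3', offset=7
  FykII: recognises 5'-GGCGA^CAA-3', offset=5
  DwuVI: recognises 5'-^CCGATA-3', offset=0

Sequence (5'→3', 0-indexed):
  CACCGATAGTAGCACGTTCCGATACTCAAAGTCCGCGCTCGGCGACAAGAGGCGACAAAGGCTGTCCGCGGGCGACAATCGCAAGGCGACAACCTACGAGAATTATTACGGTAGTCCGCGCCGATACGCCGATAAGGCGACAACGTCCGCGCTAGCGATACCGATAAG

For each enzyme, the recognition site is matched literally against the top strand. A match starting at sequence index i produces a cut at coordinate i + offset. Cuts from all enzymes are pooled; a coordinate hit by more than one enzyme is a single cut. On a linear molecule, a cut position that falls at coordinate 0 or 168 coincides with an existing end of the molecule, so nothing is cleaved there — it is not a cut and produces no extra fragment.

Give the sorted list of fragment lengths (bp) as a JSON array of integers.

Per-enzyme occurrences:
  IvoX (TACG, off=1): starts [94, 106, 124] → cuts [95, 107, 125]
  QalVI (GTCCGCG, off=7): starts [30, 63, 113, 144] → cuts [37, 70, 120, 151]
  FykII (GGCGACAA, off=5): starts [40, 50, 70, 84, 135] → cuts [45, 55, 75, 89, 140]
  DwuVI (CCGATA, off=0): starts [2, 18, 120, 128, 160] → cuts [2, 18, 120, 128, 160]

All cut coordinates (distinct, sorted): [2, 18, 37, 45, 55, 70, 75, 89, 95, 107, 120, 125, 128, 140, 151, 160]

Fragments:
  [0,2): 2 bp
  [2,18): 16 bp
  [18,37): 19 bp
  [37,45): 8 bp
  [45,55): 10 bp
  [55,70): 15 bp
  [70,75): 5 bp
  [75,89): 14 bp
  [89,95): 6 bp
  [95,107): 12 bp
  [107,120): 13 bp
  [120,125): 5 bp
  [125,128): 3 bp
  [128,140): 12 bp
  [140,151): 11 bp
  [151,160): 9 bp
  [160,168): 8 bp

[2,3,5,5,6,8,8,9,10,11,12,12,13,14,15,16,19]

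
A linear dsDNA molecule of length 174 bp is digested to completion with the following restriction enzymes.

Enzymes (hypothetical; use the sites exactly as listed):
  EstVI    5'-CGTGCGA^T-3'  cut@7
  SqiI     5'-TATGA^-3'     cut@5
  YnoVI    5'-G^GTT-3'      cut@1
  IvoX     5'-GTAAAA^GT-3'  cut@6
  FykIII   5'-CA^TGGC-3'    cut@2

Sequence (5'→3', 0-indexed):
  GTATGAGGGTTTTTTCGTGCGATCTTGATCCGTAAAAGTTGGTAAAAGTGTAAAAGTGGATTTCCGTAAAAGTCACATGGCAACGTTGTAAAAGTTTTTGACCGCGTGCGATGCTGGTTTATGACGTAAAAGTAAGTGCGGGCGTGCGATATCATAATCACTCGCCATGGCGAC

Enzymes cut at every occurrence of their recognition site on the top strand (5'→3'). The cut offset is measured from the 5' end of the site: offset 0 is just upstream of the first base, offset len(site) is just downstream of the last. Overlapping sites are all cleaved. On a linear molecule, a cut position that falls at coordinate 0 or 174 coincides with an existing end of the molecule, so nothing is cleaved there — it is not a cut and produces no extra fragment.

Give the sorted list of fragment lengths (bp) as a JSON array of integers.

Per-enzyme occurrences:
  EstVI (CGTGCGAT, off=7): starts [15, 104, 142] → cuts [22, 111, 149]
  SqiI (TATGA, off=5): starts [1, 119] → cuts [6, 124]
  YnoVI (GGTT, off=1): starts [7, 115] → cuts [8, 116]
  IvoX (GTAAAAGT, off=6): starts [31, 41, 49, 65, 87, 125] → cuts [37, 47, 55, 71, 93, 131]
  FykIII (CATGGC, off=2): starts [75, 165] → cuts [77, 167]

Pooled cuts: [6, 8, 22, 37, 47, 55, 71, 77, 93, 111, 116, 124, 131, 149, 167]

Fragments:
  [0,6): 6 bp
  [6,8): 2 bp
  [8,22): 14 bp
  [22,37): 15 bp
  [37,47): 10 bp
  [47,55): 8 bp
  [55,71): 16 bp
  [71,77): 6 bp
  [77,93): 16 bp
  [93,111): 18 bp
  [111,116): 5 bp
  [116,124): 8 bp
  [124,131): 7 bp
  [131,149): 18 bp
  [149,167): 18 bp
  [167,174): 7 bp

[2,5,6,6,7,7,8,8,10,14,15,16,16,18,18,18]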